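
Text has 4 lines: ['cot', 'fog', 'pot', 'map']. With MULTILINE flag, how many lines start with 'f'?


With MULTILINE flag, ^ matches the start of each line.
Lines: ['cot', 'fog', 'pot', 'map']
Checking which lines start with 'f':
  Line 1: 'cot' -> no
  Line 2: 'fog' -> MATCH
  Line 3: 'pot' -> no
  Line 4: 'map' -> no
Matching lines: ['fog']
Count: 1

1


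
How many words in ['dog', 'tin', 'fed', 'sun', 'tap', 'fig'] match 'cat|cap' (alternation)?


Alternation 'cat|cap' matches either 'cat' or 'cap'.
Checking each word:
  'dog' -> no
  'tin' -> no
  'fed' -> no
  'sun' -> no
  'tap' -> no
  'fig' -> no
Matches: []
Count: 0

0


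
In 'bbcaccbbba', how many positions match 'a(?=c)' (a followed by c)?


Lookahead 'a(?=c)' matches 'a' only when followed by 'c'.
String: 'bbcaccbbba'
Checking each position where char is 'a':
  pos 3: 'a' -> MATCH (next='c')
Matching positions: [3]
Count: 1

1


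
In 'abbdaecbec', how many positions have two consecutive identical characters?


Looking for consecutive identical characters in 'abbdaecbec':
  pos 0-1: 'a' vs 'b' -> different
  pos 1-2: 'b' vs 'b' -> MATCH ('bb')
  pos 2-3: 'b' vs 'd' -> different
  pos 3-4: 'd' vs 'a' -> different
  pos 4-5: 'a' vs 'e' -> different
  pos 5-6: 'e' vs 'c' -> different
  pos 6-7: 'c' vs 'b' -> different
  pos 7-8: 'b' vs 'e' -> different
  pos 8-9: 'e' vs 'c' -> different
Consecutive identical pairs: ['bb']
Count: 1

1


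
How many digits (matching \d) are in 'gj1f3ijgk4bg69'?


\d matches any digit 0-9.
Scanning 'gj1f3ijgk4bg69':
  pos 2: '1' -> DIGIT
  pos 4: '3' -> DIGIT
  pos 9: '4' -> DIGIT
  pos 12: '6' -> DIGIT
  pos 13: '9' -> DIGIT
Digits found: ['1', '3', '4', '6', '9']
Total: 5

5


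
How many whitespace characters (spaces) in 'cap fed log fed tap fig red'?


\s matches whitespace characters (spaces, tabs, etc.).
Text: 'cap fed log fed tap fig red'
This text has 7 words separated by spaces.
Number of spaces = number of words - 1 = 7 - 1 = 6

6


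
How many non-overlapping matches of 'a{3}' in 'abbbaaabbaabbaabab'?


Pattern 'a{3}' matches exactly 3 consecutive a's (greedy, non-overlapping).
String: 'abbbaaabbaabbaabab'
Scanning for runs of a's:
  Run at pos 0: 'a' (length 1) -> 0 match(es)
  Run at pos 4: 'aaa' (length 3) -> 1 match(es)
  Run at pos 9: 'aa' (length 2) -> 0 match(es)
  Run at pos 13: 'aa' (length 2) -> 0 match(es)
  Run at pos 16: 'a' (length 1) -> 0 match(es)
Matches found: ['aaa']
Total: 1

1


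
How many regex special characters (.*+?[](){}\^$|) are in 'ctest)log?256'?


Regex special characters are: . * + ? [ ] ( ) { } \ ^ $ |
Scanning 'ctest)log?256':
  pos 5: ')' -> SPECIAL
  pos 9: '?' -> SPECIAL
Special chars found: [')', '?']
Total: 2

2


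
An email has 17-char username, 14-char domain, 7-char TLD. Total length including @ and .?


An email address has format: username@domain.tld
Username length: 17
'@' character: 1
Domain length: 14
'.' character: 1
TLD length: 7
Total = 17 + 1 + 14 + 1 + 7 = 40

40


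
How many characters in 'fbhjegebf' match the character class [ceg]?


Character class [ceg] matches any of: {c, e, g}
Scanning string 'fbhjegebf' character by character:
  pos 0: 'f' -> no
  pos 1: 'b' -> no
  pos 2: 'h' -> no
  pos 3: 'j' -> no
  pos 4: 'e' -> MATCH
  pos 5: 'g' -> MATCH
  pos 6: 'e' -> MATCH
  pos 7: 'b' -> no
  pos 8: 'f' -> no
Total matches: 3

3


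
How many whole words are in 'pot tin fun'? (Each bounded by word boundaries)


Word boundaries (\b) mark the start/end of each word.
Text: 'pot tin fun'
Splitting by whitespace:
  Word 1: 'pot'
  Word 2: 'tin'
  Word 3: 'fun'
Total whole words: 3

3


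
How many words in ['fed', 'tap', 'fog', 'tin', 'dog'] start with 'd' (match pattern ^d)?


Pattern ^d anchors to start of word. Check which words begin with 'd':
  'fed' -> no
  'tap' -> no
  'fog' -> no
  'tin' -> no
  'dog' -> MATCH (starts with 'd')
Matching words: ['dog']
Count: 1

1


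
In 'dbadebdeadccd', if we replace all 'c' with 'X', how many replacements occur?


re.sub('c', 'X', text) replaces every occurrence of 'c' with 'X'.
Text: 'dbadebdeadccd'
Scanning for 'c':
  pos 10: 'c' -> replacement #1
  pos 11: 'c' -> replacement #2
Total replacements: 2

2


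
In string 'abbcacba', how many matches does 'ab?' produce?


Pattern 'ab?' matches 'a' optionally followed by 'b'.
String: 'abbcacba'
Scanning left to right for 'a' then checking next char:
  Match 1: 'ab' (a followed by b)
  Match 2: 'a' (a not followed by b)
  Match 3: 'a' (a not followed by b)
Total matches: 3

3


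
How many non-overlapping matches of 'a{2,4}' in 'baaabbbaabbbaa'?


Pattern 'a{2,4}' matches between 2 and 4 consecutive a's (greedy).
String: 'baaabbbaabbbaa'
Finding runs of a's and applying greedy matching:
  Run at pos 1: 'aaa' (length 3)
  Run at pos 7: 'aa' (length 2)
  Run at pos 12: 'aa' (length 2)
Matches: ['aaa', 'aa', 'aa']
Count: 3

3


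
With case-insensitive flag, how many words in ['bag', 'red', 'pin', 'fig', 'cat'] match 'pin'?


Case-insensitive matching: compare each word's lowercase form to 'pin'.
  'bag' -> lower='bag' -> no
  'red' -> lower='red' -> no
  'pin' -> lower='pin' -> MATCH
  'fig' -> lower='fig' -> no
  'cat' -> lower='cat' -> no
Matches: ['pin']
Count: 1

1


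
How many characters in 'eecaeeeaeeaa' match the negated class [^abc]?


Negated class [^abc] matches any char NOT in {a, b, c}
Scanning 'eecaeeeaeeaa':
  pos 0: 'e' -> MATCH
  pos 1: 'e' -> MATCH
  pos 2: 'c' -> no (excluded)
  pos 3: 'a' -> no (excluded)
  pos 4: 'e' -> MATCH
  pos 5: 'e' -> MATCH
  pos 6: 'e' -> MATCH
  pos 7: 'a' -> no (excluded)
  pos 8: 'e' -> MATCH
  pos 9: 'e' -> MATCH
  pos 10: 'a' -> no (excluded)
  pos 11: 'a' -> no (excluded)
Total matches: 7

7


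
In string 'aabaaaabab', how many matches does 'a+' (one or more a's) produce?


Pattern 'a+' matches one or more consecutive a's.
String: 'aabaaaabab'
Scanning for runs of a:
  Match 1: 'aa' (length 2)
  Match 2: 'aaaa' (length 4)
  Match 3: 'a' (length 1)
Total matches: 3

3


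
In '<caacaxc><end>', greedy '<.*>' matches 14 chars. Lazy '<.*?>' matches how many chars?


Greedy '<.*>' tries to match as MUCH as possible.
Lazy '<.*?>' tries to match as LITTLE as possible.

String: '<caacaxc><end>'
Greedy '<.*>' starts at first '<' and extends to the LAST '>': '<caacaxc><end>' (14 chars)
Lazy '<.*?>' starts at first '<' and stops at the FIRST '>': '<caacaxc>' (9 chars)

9


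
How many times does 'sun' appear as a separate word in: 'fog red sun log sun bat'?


Scanning each word for exact match 'sun':
  Word 1: 'fog' -> no
  Word 2: 'red' -> no
  Word 3: 'sun' -> MATCH
  Word 4: 'log' -> no
  Word 5: 'sun' -> MATCH
  Word 6: 'bat' -> no
Total matches: 2

2


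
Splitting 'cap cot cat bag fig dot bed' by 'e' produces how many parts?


Splitting by 'e' breaks the string at each occurrence of the separator.
Text: 'cap cot cat bag fig dot bed'
Parts after split:
  Part 1: 'cap cot cat bag fig dot b'
  Part 2: 'd'
Total parts: 2

2


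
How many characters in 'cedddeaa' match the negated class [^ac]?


Negated class [^ac] matches any char NOT in {a, c}
Scanning 'cedddeaa':
  pos 0: 'c' -> no (excluded)
  pos 1: 'e' -> MATCH
  pos 2: 'd' -> MATCH
  pos 3: 'd' -> MATCH
  pos 4: 'd' -> MATCH
  pos 5: 'e' -> MATCH
  pos 6: 'a' -> no (excluded)
  pos 7: 'a' -> no (excluded)
Total matches: 5

5


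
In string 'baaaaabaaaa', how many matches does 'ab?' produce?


Pattern 'ab?' matches 'a' optionally followed by 'b'.
String: 'baaaaabaaaa'
Scanning left to right for 'a' then checking next char:
  Match 1: 'a' (a not followed by b)
  Match 2: 'a' (a not followed by b)
  Match 3: 'a' (a not followed by b)
  Match 4: 'a' (a not followed by b)
  Match 5: 'ab' (a followed by b)
  Match 6: 'a' (a not followed by b)
  Match 7: 'a' (a not followed by b)
  Match 8: 'a' (a not followed by b)
  Match 9: 'a' (a not followed by b)
Total matches: 9

9


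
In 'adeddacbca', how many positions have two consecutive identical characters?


Looking for consecutive identical characters in 'adeddacbca':
  pos 0-1: 'a' vs 'd' -> different
  pos 1-2: 'd' vs 'e' -> different
  pos 2-3: 'e' vs 'd' -> different
  pos 3-4: 'd' vs 'd' -> MATCH ('dd')
  pos 4-5: 'd' vs 'a' -> different
  pos 5-6: 'a' vs 'c' -> different
  pos 6-7: 'c' vs 'b' -> different
  pos 7-8: 'b' vs 'c' -> different
  pos 8-9: 'c' vs 'a' -> different
Consecutive identical pairs: ['dd']
Count: 1

1


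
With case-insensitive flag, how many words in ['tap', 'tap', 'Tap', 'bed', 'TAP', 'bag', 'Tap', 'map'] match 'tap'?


Case-insensitive matching: compare each word's lowercase form to 'tap'.
  'tap' -> lower='tap' -> MATCH
  'tap' -> lower='tap' -> MATCH
  'Tap' -> lower='tap' -> MATCH
  'bed' -> lower='bed' -> no
  'TAP' -> lower='tap' -> MATCH
  'bag' -> lower='bag' -> no
  'Tap' -> lower='tap' -> MATCH
  'map' -> lower='map' -> no
Matches: ['tap', 'tap', 'Tap', 'TAP', 'Tap']
Count: 5

5


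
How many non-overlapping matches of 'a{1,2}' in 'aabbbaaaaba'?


Pattern 'a{1,2}' matches between 1 and 2 consecutive a's (greedy).
String: 'aabbbaaaaba'
Finding runs of a's and applying greedy matching:
  Run at pos 0: 'aa' (length 2)
  Run at pos 5: 'aaaa' (length 4)
  Run at pos 10: 'a' (length 1)
Matches: ['aa', 'aa', 'aa', 'a']
Count: 4

4


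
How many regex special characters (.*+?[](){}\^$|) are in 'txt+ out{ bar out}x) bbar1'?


Regex special characters are: . * + ? [ ] ( ) { } \ ^ $ |
Scanning 'txt+ out{ bar out}x) bbar1':
  pos 3: '+' -> SPECIAL
  pos 8: '{' -> SPECIAL
  pos 17: '}' -> SPECIAL
  pos 19: ')' -> SPECIAL
Special chars found: ['+', '{', '}', ')']
Total: 4

4


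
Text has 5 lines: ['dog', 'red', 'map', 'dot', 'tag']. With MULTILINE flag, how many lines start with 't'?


With MULTILINE flag, ^ matches the start of each line.
Lines: ['dog', 'red', 'map', 'dot', 'tag']
Checking which lines start with 't':
  Line 1: 'dog' -> no
  Line 2: 'red' -> no
  Line 3: 'map' -> no
  Line 4: 'dot' -> no
  Line 5: 'tag' -> MATCH
Matching lines: ['tag']
Count: 1

1


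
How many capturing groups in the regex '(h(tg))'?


To count capturing groups, count each '(' that starts a group.
Pattern: '(h(tg))'
Walking through the pattern:
  Position 0: '(' -> group #1
  Position 2: '(' -> group #2
Total capturing groups: 2

2


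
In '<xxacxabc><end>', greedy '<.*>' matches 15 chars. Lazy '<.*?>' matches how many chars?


Greedy '<.*>' tries to match as MUCH as possible.
Lazy '<.*?>' tries to match as LITTLE as possible.

String: '<xxacxabc><end>'
Greedy '<.*>' starts at first '<' and extends to the LAST '>': '<xxacxabc><end>' (15 chars)
Lazy '<.*?>' starts at first '<' and stops at the FIRST '>': '<xxacxabc>' (10 chars)

10


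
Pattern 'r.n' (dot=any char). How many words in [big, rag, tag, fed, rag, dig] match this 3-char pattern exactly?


Pattern 'r.n' means: starts with 'r', any single char, ends with 'n'.
Checking each word (must be exactly 3 chars):
  'big' (len=3): no
  'rag' (len=3): no
  'tag' (len=3): no
  'fed' (len=3): no
  'rag' (len=3): no
  'dig' (len=3): no
Matching words: []
Total: 0

0


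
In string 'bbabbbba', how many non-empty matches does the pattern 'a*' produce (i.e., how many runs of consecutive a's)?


Pattern 'a*' matches zero or more a's. We want non-empty runs of consecutive a's.
String: 'bbabbbba'
Walking through the string to find runs of a's:
  Run 1: positions 2-2 -> 'a'
  Run 2: positions 7-7 -> 'a'
Non-empty runs found: ['a', 'a']
Count: 2

2


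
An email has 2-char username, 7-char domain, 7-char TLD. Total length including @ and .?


An email address has format: username@domain.tld
Username length: 2
'@' character: 1
Domain length: 7
'.' character: 1
TLD length: 7
Total = 2 + 1 + 7 + 1 + 7 = 18

18


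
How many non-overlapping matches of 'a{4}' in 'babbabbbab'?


Pattern 'a{4}' matches exactly 4 consecutive a's (greedy, non-overlapping).
String: 'babbabbbab'
Scanning for runs of a's:
  Run at pos 1: 'a' (length 1) -> 0 match(es)
  Run at pos 4: 'a' (length 1) -> 0 match(es)
  Run at pos 8: 'a' (length 1) -> 0 match(es)
Matches found: []
Total: 0

0


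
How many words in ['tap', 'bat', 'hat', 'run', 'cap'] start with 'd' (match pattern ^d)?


Pattern ^d anchors to start of word. Check which words begin with 'd':
  'tap' -> no
  'bat' -> no
  'hat' -> no
  'run' -> no
  'cap' -> no
Matching words: []
Count: 0

0


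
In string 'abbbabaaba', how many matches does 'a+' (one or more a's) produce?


Pattern 'a+' matches one or more consecutive a's.
String: 'abbbabaaba'
Scanning for runs of a:
  Match 1: 'a' (length 1)
  Match 2: 'a' (length 1)
  Match 3: 'aa' (length 2)
  Match 4: 'a' (length 1)
Total matches: 4

4


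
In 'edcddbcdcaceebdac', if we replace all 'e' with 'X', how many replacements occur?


re.sub('e', 'X', text) replaces every occurrence of 'e' with 'X'.
Text: 'edcddbcdcaceebdac'
Scanning for 'e':
  pos 0: 'e' -> replacement #1
  pos 11: 'e' -> replacement #2
  pos 12: 'e' -> replacement #3
Total replacements: 3

3


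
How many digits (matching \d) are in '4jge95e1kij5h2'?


\d matches any digit 0-9.
Scanning '4jge95e1kij5h2':
  pos 0: '4' -> DIGIT
  pos 4: '9' -> DIGIT
  pos 5: '5' -> DIGIT
  pos 7: '1' -> DIGIT
  pos 11: '5' -> DIGIT
  pos 13: '2' -> DIGIT
Digits found: ['4', '9', '5', '1', '5', '2']
Total: 6

6


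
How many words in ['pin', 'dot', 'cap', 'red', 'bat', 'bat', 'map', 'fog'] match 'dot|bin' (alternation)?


Alternation 'dot|bin' matches either 'dot' or 'bin'.
Checking each word:
  'pin' -> no
  'dot' -> MATCH
  'cap' -> no
  'red' -> no
  'bat' -> no
  'bat' -> no
  'map' -> no
  'fog' -> no
Matches: ['dot']
Count: 1

1


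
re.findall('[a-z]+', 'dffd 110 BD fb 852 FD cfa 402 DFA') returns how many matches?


Pattern '[a-z]+' finds one or more lowercase letters.
Text: 'dffd 110 BD fb 852 FD cfa 402 DFA'
Scanning for matches:
  Match 1: 'dffd'
  Match 2: 'fb'
  Match 3: 'cfa'
Total matches: 3

3


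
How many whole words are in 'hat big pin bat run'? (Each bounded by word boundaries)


Word boundaries (\b) mark the start/end of each word.
Text: 'hat big pin bat run'
Splitting by whitespace:
  Word 1: 'hat'
  Word 2: 'big'
  Word 3: 'pin'
  Word 4: 'bat'
  Word 5: 'run'
Total whole words: 5

5


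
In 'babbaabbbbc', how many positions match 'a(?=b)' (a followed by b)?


Lookahead 'a(?=b)' matches 'a' only when followed by 'b'.
String: 'babbaabbbbc'
Checking each position where char is 'a':
  pos 1: 'a' -> MATCH (next='b')
  pos 4: 'a' -> no (next='a')
  pos 5: 'a' -> MATCH (next='b')
Matching positions: [1, 5]
Count: 2

2


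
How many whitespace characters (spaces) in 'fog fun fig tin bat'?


\s matches whitespace characters (spaces, tabs, etc.).
Text: 'fog fun fig tin bat'
This text has 5 words separated by spaces.
Number of spaces = number of words - 1 = 5 - 1 = 4

4


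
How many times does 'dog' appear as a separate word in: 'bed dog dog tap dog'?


Scanning each word for exact match 'dog':
  Word 1: 'bed' -> no
  Word 2: 'dog' -> MATCH
  Word 3: 'dog' -> MATCH
  Word 4: 'tap' -> no
  Word 5: 'dog' -> MATCH
Total matches: 3

3


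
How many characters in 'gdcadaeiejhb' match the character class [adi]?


Character class [adi] matches any of: {a, d, i}
Scanning string 'gdcadaeiejhb' character by character:
  pos 0: 'g' -> no
  pos 1: 'd' -> MATCH
  pos 2: 'c' -> no
  pos 3: 'a' -> MATCH
  pos 4: 'd' -> MATCH
  pos 5: 'a' -> MATCH
  pos 6: 'e' -> no
  pos 7: 'i' -> MATCH
  pos 8: 'e' -> no
  pos 9: 'j' -> no
  pos 10: 'h' -> no
  pos 11: 'b' -> no
Total matches: 5

5


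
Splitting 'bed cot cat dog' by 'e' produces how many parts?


Splitting by 'e' breaks the string at each occurrence of the separator.
Text: 'bed cot cat dog'
Parts after split:
  Part 1: 'b'
  Part 2: 'd cot cat dog'
Total parts: 2

2


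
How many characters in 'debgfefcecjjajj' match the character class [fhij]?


Character class [fhij] matches any of: {f, h, i, j}
Scanning string 'debgfefcecjjajj' character by character:
  pos 0: 'd' -> no
  pos 1: 'e' -> no
  pos 2: 'b' -> no
  pos 3: 'g' -> no
  pos 4: 'f' -> MATCH
  pos 5: 'e' -> no
  pos 6: 'f' -> MATCH
  pos 7: 'c' -> no
  pos 8: 'e' -> no
  pos 9: 'c' -> no
  pos 10: 'j' -> MATCH
  pos 11: 'j' -> MATCH
  pos 12: 'a' -> no
  pos 13: 'j' -> MATCH
  pos 14: 'j' -> MATCH
Total matches: 6

6


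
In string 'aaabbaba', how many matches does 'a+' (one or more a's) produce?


Pattern 'a+' matches one or more consecutive a's.
String: 'aaabbaba'
Scanning for runs of a:
  Match 1: 'aaa' (length 3)
  Match 2: 'a' (length 1)
  Match 3: 'a' (length 1)
Total matches: 3

3


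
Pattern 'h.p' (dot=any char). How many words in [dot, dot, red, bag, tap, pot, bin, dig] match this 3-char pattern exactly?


Pattern 'h.p' means: starts with 'h', any single char, ends with 'p'.
Checking each word (must be exactly 3 chars):
  'dot' (len=3): no
  'dot' (len=3): no
  'red' (len=3): no
  'bag' (len=3): no
  'tap' (len=3): no
  'pot' (len=3): no
  'bin' (len=3): no
  'dig' (len=3): no
Matching words: []
Total: 0

0


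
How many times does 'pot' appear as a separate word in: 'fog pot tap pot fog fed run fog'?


Scanning each word for exact match 'pot':
  Word 1: 'fog' -> no
  Word 2: 'pot' -> MATCH
  Word 3: 'tap' -> no
  Word 4: 'pot' -> MATCH
  Word 5: 'fog' -> no
  Word 6: 'fed' -> no
  Word 7: 'run' -> no
  Word 8: 'fog' -> no
Total matches: 2

2


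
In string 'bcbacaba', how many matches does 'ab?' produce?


Pattern 'ab?' matches 'a' optionally followed by 'b'.
String: 'bcbacaba'
Scanning left to right for 'a' then checking next char:
  Match 1: 'a' (a not followed by b)
  Match 2: 'ab' (a followed by b)
  Match 3: 'a' (a not followed by b)
Total matches: 3

3


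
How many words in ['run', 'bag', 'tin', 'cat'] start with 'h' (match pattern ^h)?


Pattern ^h anchors to start of word. Check which words begin with 'h':
  'run' -> no
  'bag' -> no
  'tin' -> no
  'cat' -> no
Matching words: []
Count: 0

0


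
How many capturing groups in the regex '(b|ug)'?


To count capturing groups, count each '(' that starts a group.
Pattern: '(b|ug)'
Walking through the pattern:
  Position 0: '(' -> group #1
Total capturing groups: 1

1


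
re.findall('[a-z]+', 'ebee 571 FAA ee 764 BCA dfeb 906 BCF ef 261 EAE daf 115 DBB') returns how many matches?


Pattern '[a-z]+' finds one or more lowercase letters.
Text: 'ebee 571 FAA ee 764 BCA dfeb 906 BCF ef 261 EAE daf 115 DBB'
Scanning for matches:
  Match 1: 'ebee'
  Match 2: 'ee'
  Match 3: 'dfeb'
  Match 4: 'ef'
  Match 5: 'daf'
Total matches: 5

5


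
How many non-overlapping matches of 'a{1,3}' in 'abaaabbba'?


Pattern 'a{1,3}' matches between 1 and 3 consecutive a's (greedy).
String: 'abaaabbba'
Finding runs of a's and applying greedy matching:
  Run at pos 0: 'a' (length 1)
  Run at pos 2: 'aaa' (length 3)
  Run at pos 8: 'a' (length 1)
Matches: ['a', 'aaa', 'a']
Count: 3

3


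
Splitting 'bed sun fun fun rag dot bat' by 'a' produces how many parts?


Splitting by 'a' breaks the string at each occurrence of the separator.
Text: 'bed sun fun fun rag dot bat'
Parts after split:
  Part 1: 'bed sun fun fun r'
  Part 2: 'g dot b'
  Part 3: 't'
Total parts: 3

3


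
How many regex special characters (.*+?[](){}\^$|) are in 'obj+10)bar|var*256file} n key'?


Regex special characters are: . * + ? [ ] ( ) { } \ ^ $ |
Scanning 'obj+10)bar|var*256file} n key':
  pos 3: '+' -> SPECIAL
  pos 6: ')' -> SPECIAL
  pos 10: '|' -> SPECIAL
  pos 14: '*' -> SPECIAL
  pos 22: '}' -> SPECIAL
Special chars found: ['+', ')', '|', '*', '}']
Total: 5

5


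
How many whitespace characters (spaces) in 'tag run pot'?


\s matches whitespace characters (spaces, tabs, etc.).
Text: 'tag run pot'
This text has 3 words separated by spaces.
Number of spaces = number of words - 1 = 3 - 1 = 2

2


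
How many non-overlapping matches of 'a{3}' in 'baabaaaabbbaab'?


Pattern 'a{3}' matches exactly 3 consecutive a's (greedy, non-overlapping).
String: 'baabaaaabbbaab'
Scanning for runs of a's:
  Run at pos 1: 'aa' (length 2) -> 0 match(es)
  Run at pos 4: 'aaaa' (length 4) -> 1 match(es)
  Run at pos 11: 'aa' (length 2) -> 0 match(es)
Matches found: ['aaa']
Total: 1

1


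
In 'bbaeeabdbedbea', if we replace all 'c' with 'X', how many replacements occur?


re.sub('c', 'X', text) replaces every occurrence of 'c' with 'X'.
Text: 'bbaeeabdbedbea'
Scanning for 'c':
Total replacements: 0

0


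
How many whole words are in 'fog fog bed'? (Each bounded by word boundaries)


Word boundaries (\b) mark the start/end of each word.
Text: 'fog fog bed'
Splitting by whitespace:
  Word 1: 'fog'
  Word 2: 'fog'
  Word 3: 'bed'
Total whole words: 3

3


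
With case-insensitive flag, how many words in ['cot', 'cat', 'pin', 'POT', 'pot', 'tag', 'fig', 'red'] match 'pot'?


Case-insensitive matching: compare each word's lowercase form to 'pot'.
  'cot' -> lower='cot' -> no
  'cat' -> lower='cat' -> no
  'pin' -> lower='pin' -> no
  'POT' -> lower='pot' -> MATCH
  'pot' -> lower='pot' -> MATCH
  'tag' -> lower='tag' -> no
  'fig' -> lower='fig' -> no
  'red' -> lower='red' -> no
Matches: ['POT', 'pot']
Count: 2

2


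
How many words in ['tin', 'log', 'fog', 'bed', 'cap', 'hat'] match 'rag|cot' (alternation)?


Alternation 'rag|cot' matches either 'rag' or 'cot'.
Checking each word:
  'tin' -> no
  'log' -> no
  'fog' -> no
  'bed' -> no
  'cap' -> no
  'hat' -> no
Matches: []
Count: 0

0


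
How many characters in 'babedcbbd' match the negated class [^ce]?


Negated class [^ce] matches any char NOT in {c, e}
Scanning 'babedcbbd':
  pos 0: 'b' -> MATCH
  pos 1: 'a' -> MATCH
  pos 2: 'b' -> MATCH
  pos 3: 'e' -> no (excluded)
  pos 4: 'd' -> MATCH
  pos 5: 'c' -> no (excluded)
  pos 6: 'b' -> MATCH
  pos 7: 'b' -> MATCH
  pos 8: 'd' -> MATCH
Total matches: 7

7


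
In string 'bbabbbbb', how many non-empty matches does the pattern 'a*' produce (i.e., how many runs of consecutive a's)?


Pattern 'a*' matches zero or more a's. We want non-empty runs of consecutive a's.
String: 'bbabbbbb'
Walking through the string to find runs of a's:
  Run 1: positions 2-2 -> 'a'
Non-empty runs found: ['a']
Count: 1

1


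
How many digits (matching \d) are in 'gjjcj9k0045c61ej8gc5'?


\d matches any digit 0-9.
Scanning 'gjjcj9k0045c61ej8gc5':
  pos 5: '9' -> DIGIT
  pos 7: '0' -> DIGIT
  pos 8: '0' -> DIGIT
  pos 9: '4' -> DIGIT
  pos 10: '5' -> DIGIT
  pos 12: '6' -> DIGIT
  pos 13: '1' -> DIGIT
  pos 16: '8' -> DIGIT
  pos 19: '5' -> DIGIT
Digits found: ['9', '0', '0', '4', '5', '6', '1', '8', '5']
Total: 9

9


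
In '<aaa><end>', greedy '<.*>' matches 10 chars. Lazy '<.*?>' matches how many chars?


Greedy '<.*>' tries to match as MUCH as possible.
Lazy '<.*?>' tries to match as LITTLE as possible.

String: '<aaa><end>'
Greedy '<.*>' starts at first '<' and extends to the LAST '>': '<aaa><end>' (10 chars)
Lazy '<.*?>' starts at first '<' and stops at the FIRST '>': '<aaa>' (5 chars)

5


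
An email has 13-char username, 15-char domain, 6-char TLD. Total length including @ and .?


An email address has format: username@domain.tld
Username length: 13
'@' character: 1
Domain length: 15
'.' character: 1
TLD length: 6
Total = 13 + 1 + 15 + 1 + 6 = 36

36


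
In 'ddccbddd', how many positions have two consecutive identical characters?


Looking for consecutive identical characters in 'ddccbddd':
  pos 0-1: 'd' vs 'd' -> MATCH ('dd')
  pos 1-2: 'd' vs 'c' -> different
  pos 2-3: 'c' vs 'c' -> MATCH ('cc')
  pos 3-4: 'c' vs 'b' -> different
  pos 4-5: 'b' vs 'd' -> different
  pos 5-6: 'd' vs 'd' -> MATCH ('dd')
  pos 6-7: 'd' vs 'd' -> MATCH ('dd')
Consecutive identical pairs: ['dd', 'cc', 'dd', 'dd']
Count: 4

4


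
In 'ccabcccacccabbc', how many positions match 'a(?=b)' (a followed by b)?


Lookahead 'a(?=b)' matches 'a' only when followed by 'b'.
String: 'ccabcccacccabbc'
Checking each position where char is 'a':
  pos 2: 'a' -> MATCH (next='b')
  pos 7: 'a' -> no (next='c')
  pos 11: 'a' -> MATCH (next='b')
Matching positions: [2, 11]
Count: 2

2


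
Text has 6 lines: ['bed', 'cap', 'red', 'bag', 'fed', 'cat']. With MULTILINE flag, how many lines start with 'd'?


With MULTILINE flag, ^ matches the start of each line.
Lines: ['bed', 'cap', 'red', 'bag', 'fed', 'cat']
Checking which lines start with 'd':
  Line 1: 'bed' -> no
  Line 2: 'cap' -> no
  Line 3: 'red' -> no
  Line 4: 'bag' -> no
  Line 5: 'fed' -> no
  Line 6: 'cat' -> no
Matching lines: []
Count: 0

0


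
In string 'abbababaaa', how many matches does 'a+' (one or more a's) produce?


Pattern 'a+' matches one or more consecutive a's.
String: 'abbababaaa'
Scanning for runs of a:
  Match 1: 'a' (length 1)
  Match 2: 'a' (length 1)
  Match 3: 'a' (length 1)
  Match 4: 'aaa' (length 3)
Total matches: 4

4


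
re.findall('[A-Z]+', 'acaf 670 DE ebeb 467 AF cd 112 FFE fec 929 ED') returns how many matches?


Pattern '[A-Z]+' finds one or more uppercase letters.
Text: 'acaf 670 DE ebeb 467 AF cd 112 FFE fec 929 ED'
Scanning for matches:
  Match 1: 'DE'
  Match 2: 'AF'
  Match 3: 'FFE'
  Match 4: 'ED'
Total matches: 4

4


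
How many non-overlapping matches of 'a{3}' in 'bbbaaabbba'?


Pattern 'a{3}' matches exactly 3 consecutive a's (greedy, non-overlapping).
String: 'bbbaaabbba'
Scanning for runs of a's:
  Run at pos 3: 'aaa' (length 3) -> 1 match(es)
  Run at pos 9: 'a' (length 1) -> 0 match(es)
Matches found: ['aaa']
Total: 1

1


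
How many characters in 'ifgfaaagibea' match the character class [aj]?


Character class [aj] matches any of: {a, j}
Scanning string 'ifgfaaagibea' character by character:
  pos 0: 'i' -> no
  pos 1: 'f' -> no
  pos 2: 'g' -> no
  pos 3: 'f' -> no
  pos 4: 'a' -> MATCH
  pos 5: 'a' -> MATCH
  pos 6: 'a' -> MATCH
  pos 7: 'g' -> no
  pos 8: 'i' -> no
  pos 9: 'b' -> no
  pos 10: 'e' -> no
  pos 11: 'a' -> MATCH
Total matches: 4

4


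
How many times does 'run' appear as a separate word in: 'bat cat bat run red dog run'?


Scanning each word for exact match 'run':
  Word 1: 'bat' -> no
  Word 2: 'cat' -> no
  Word 3: 'bat' -> no
  Word 4: 'run' -> MATCH
  Word 5: 'red' -> no
  Word 6: 'dog' -> no
  Word 7: 'run' -> MATCH
Total matches: 2

2


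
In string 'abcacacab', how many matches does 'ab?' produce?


Pattern 'ab?' matches 'a' optionally followed by 'b'.
String: 'abcacacab'
Scanning left to right for 'a' then checking next char:
  Match 1: 'ab' (a followed by b)
  Match 2: 'a' (a not followed by b)
  Match 3: 'a' (a not followed by b)
  Match 4: 'ab' (a followed by b)
Total matches: 4

4


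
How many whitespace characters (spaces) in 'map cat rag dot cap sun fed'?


\s matches whitespace characters (spaces, tabs, etc.).
Text: 'map cat rag dot cap sun fed'
This text has 7 words separated by spaces.
Number of spaces = number of words - 1 = 7 - 1 = 6

6


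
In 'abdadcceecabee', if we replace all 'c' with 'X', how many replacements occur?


re.sub('c', 'X', text) replaces every occurrence of 'c' with 'X'.
Text: 'abdadcceecabee'
Scanning for 'c':
  pos 5: 'c' -> replacement #1
  pos 6: 'c' -> replacement #2
  pos 9: 'c' -> replacement #3
Total replacements: 3

3


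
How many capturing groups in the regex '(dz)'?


To count capturing groups, count each '(' that starts a group.
Pattern: '(dz)'
Walking through the pattern:
  Position 0: '(' -> group #1
Total capturing groups: 1

1


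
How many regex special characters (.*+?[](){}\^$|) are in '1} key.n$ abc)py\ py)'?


Regex special characters are: . * + ? [ ] ( ) { } \ ^ $ |
Scanning '1} key.n$ abc)py\ py)':
  pos 1: '}' -> SPECIAL
  pos 6: '.' -> SPECIAL
  pos 8: '$' -> SPECIAL
  pos 13: ')' -> SPECIAL
  pos 16: '\' -> SPECIAL
  pos 20: ')' -> SPECIAL
Special chars found: ['}', '.', '$', ')', '\\', ')']
Total: 6

6


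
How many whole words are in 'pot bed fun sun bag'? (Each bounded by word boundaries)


Word boundaries (\b) mark the start/end of each word.
Text: 'pot bed fun sun bag'
Splitting by whitespace:
  Word 1: 'pot'
  Word 2: 'bed'
  Word 3: 'fun'
  Word 4: 'sun'
  Word 5: 'bag'
Total whole words: 5

5


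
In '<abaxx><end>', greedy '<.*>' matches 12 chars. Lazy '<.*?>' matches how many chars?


Greedy '<.*>' tries to match as MUCH as possible.
Lazy '<.*?>' tries to match as LITTLE as possible.

String: '<abaxx><end>'
Greedy '<.*>' starts at first '<' and extends to the LAST '>': '<abaxx><end>' (12 chars)
Lazy '<.*?>' starts at first '<' and stops at the FIRST '>': '<abaxx>' (7 chars)

7


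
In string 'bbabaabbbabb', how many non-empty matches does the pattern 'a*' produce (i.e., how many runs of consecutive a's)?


Pattern 'a*' matches zero or more a's. We want non-empty runs of consecutive a's.
String: 'bbabaabbbabb'
Walking through the string to find runs of a's:
  Run 1: positions 2-2 -> 'a'
  Run 2: positions 4-5 -> 'aa'
  Run 3: positions 9-9 -> 'a'
Non-empty runs found: ['a', 'aa', 'a']
Count: 3

3


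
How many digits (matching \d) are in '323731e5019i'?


\d matches any digit 0-9.
Scanning '323731e5019i':
  pos 0: '3' -> DIGIT
  pos 1: '2' -> DIGIT
  pos 2: '3' -> DIGIT
  pos 3: '7' -> DIGIT
  pos 4: '3' -> DIGIT
  pos 5: '1' -> DIGIT
  pos 7: '5' -> DIGIT
  pos 8: '0' -> DIGIT
  pos 9: '1' -> DIGIT
  pos 10: '9' -> DIGIT
Digits found: ['3', '2', '3', '7', '3', '1', '5', '0', '1', '9']
Total: 10

10


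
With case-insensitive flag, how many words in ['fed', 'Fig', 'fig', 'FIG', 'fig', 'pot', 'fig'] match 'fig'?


Case-insensitive matching: compare each word's lowercase form to 'fig'.
  'fed' -> lower='fed' -> no
  'Fig' -> lower='fig' -> MATCH
  'fig' -> lower='fig' -> MATCH
  'FIG' -> lower='fig' -> MATCH
  'fig' -> lower='fig' -> MATCH
  'pot' -> lower='pot' -> no
  'fig' -> lower='fig' -> MATCH
Matches: ['Fig', 'fig', 'FIG', 'fig', 'fig']
Count: 5

5


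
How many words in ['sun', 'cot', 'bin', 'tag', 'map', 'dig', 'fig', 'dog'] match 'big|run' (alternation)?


Alternation 'big|run' matches either 'big' or 'run'.
Checking each word:
  'sun' -> no
  'cot' -> no
  'bin' -> no
  'tag' -> no
  'map' -> no
  'dig' -> no
  'fig' -> no
  'dog' -> no
Matches: []
Count: 0

0


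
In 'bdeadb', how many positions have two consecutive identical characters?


Looking for consecutive identical characters in 'bdeadb':
  pos 0-1: 'b' vs 'd' -> different
  pos 1-2: 'd' vs 'e' -> different
  pos 2-3: 'e' vs 'a' -> different
  pos 3-4: 'a' vs 'd' -> different
  pos 4-5: 'd' vs 'b' -> different
Consecutive identical pairs: []
Count: 0

0


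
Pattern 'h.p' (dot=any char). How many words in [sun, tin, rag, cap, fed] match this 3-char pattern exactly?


Pattern 'h.p' means: starts with 'h', any single char, ends with 'p'.
Checking each word (must be exactly 3 chars):
  'sun' (len=3): no
  'tin' (len=3): no
  'rag' (len=3): no
  'cap' (len=3): no
  'fed' (len=3): no
Matching words: []
Total: 0

0


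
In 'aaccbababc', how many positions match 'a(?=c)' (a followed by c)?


Lookahead 'a(?=c)' matches 'a' only when followed by 'c'.
String: 'aaccbababc'
Checking each position where char is 'a':
  pos 0: 'a' -> no (next='a')
  pos 1: 'a' -> MATCH (next='c')
  pos 5: 'a' -> no (next='b')
  pos 7: 'a' -> no (next='b')
Matching positions: [1]
Count: 1

1


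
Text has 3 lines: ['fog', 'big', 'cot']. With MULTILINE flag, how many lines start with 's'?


With MULTILINE flag, ^ matches the start of each line.
Lines: ['fog', 'big', 'cot']
Checking which lines start with 's':
  Line 1: 'fog' -> no
  Line 2: 'big' -> no
  Line 3: 'cot' -> no
Matching lines: []
Count: 0

0


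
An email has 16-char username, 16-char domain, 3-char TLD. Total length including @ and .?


An email address has format: username@domain.tld
Username length: 16
'@' character: 1
Domain length: 16
'.' character: 1
TLD length: 3
Total = 16 + 1 + 16 + 1 + 3 = 37

37


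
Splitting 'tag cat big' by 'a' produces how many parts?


Splitting by 'a' breaks the string at each occurrence of the separator.
Text: 'tag cat big'
Parts after split:
  Part 1: 't'
  Part 2: 'g c'
  Part 3: 't big'
Total parts: 3

3


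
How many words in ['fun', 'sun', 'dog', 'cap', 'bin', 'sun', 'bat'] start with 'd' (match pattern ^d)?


Pattern ^d anchors to start of word. Check which words begin with 'd':
  'fun' -> no
  'sun' -> no
  'dog' -> MATCH (starts with 'd')
  'cap' -> no
  'bin' -> no
  'sun' -> no
  'bat' -> no
Matching words: ['dog']
Count: 1

1


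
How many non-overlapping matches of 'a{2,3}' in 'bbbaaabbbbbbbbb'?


Pattern 'a{2,3}' matches between 2 and 3 consecutive a's (greedy).
String: 'bbbaaabbbbbbbbb'
Finding runs of a's and applying greedy matching:
  Run at pos 3: 'aaa' (length 3)
Matches: ['aaa']
Count: 1

1


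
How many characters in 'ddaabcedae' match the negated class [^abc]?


Negated class [^abc] matches any char NOT in {a, b, c}
Scanning 'ddaabcedae':
  pos 0: 'd' -> MATCH
  pos 1: 'd' -> MATCH
  pos 2: 'a' -> no (excluded)
  pos 3: 'a' -> no (excluded)
  pos 4: 'b' -> no (excluded)
  pos 5: 'c' -> no (excluded)
  pos 6: 'e' -> MATCH
  pos 7: 'd' -> MATCH
  pos 8: 'a' -> no (excluded)
  pos 9: 'e' -> MATCH
Total matches: 5

5


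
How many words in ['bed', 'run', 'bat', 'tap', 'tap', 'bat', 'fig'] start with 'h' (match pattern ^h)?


Pattern ^h anchors to start of word. Check which words begin with 'h':
  'bed' -> no
  'run' -> no
  'bat' -> no
  'tap' -> no
  'tap' -> no
  'bat' -> no
  'fig' -> no
Matching words: []
Count: 0

0


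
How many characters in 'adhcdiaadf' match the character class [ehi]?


Character class [ehi] matches any of: {e, h, i}
Scanning string 'adhcdiaadf' character by character:
  pos 0: 'a' -> no
  pos 1: 'd' -> no
  pos 2: 'h' -> MATCH
  pos 3: 'c' -> no
  pos 4: 'd' -> no
  pos 5: 'i' -> MATCH
  pos 6: 'a' -> no
  pos 7: 'a' -> no
  pos 8: 'd' -> no
  pos 9: 'f' -> no
Total matches: 2

2


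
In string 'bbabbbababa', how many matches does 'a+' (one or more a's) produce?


Pattern 'a+' matches one or more consecutive a's.
String: 'bbabbbababa'
Scanning for runs of a:
  Match 1: 'a' (length 1)
  Match 2: 'a' (length 1)
  Match 3: 'a' (length 1)
  Match 4: 'a' (length 1)
Total matches: 4

4


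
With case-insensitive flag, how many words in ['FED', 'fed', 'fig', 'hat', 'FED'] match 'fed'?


Case-insensitive matching: compare each word's lowercase form to 'fed'.
  'FED' -> lower='fed' -> MATCH
  'fed' -> lower='fed' -> MATCH
  'fig' -> lower='fig' -> no
  'hat' -> lower='hat' -> no
  'FED' -> lower='fed' -> MATCH
Matches: ['FED', 'fed', 'FED']
Count: 3

3


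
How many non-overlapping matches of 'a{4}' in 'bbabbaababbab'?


Pattern 'a{4}' matches exactly 4 consecutive a's (greedy, non-overlapping).
String: 'bbabbaababbab'
Scanning for runs of a's:
  Run at pos 2: 'a' (length 1) -> 0 match(es)
  Run at pos 5: 'aa' (length 2) -> 0 match(es)
  Run at pos 8: 'a' (length 1) -> 0 match(es)
  Run at pos 11: 'a' (length 1) -> 0 match(es)
Matches found: []
Total: 0

0


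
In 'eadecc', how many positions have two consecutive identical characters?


Looking for consecutive identical characters in 'eadecc':
  pos 0-1: 'e' vs 'a' -> different
  pos 1-2: 'a' vs 'd' -> different
  pos 2-3: 'd' vs 'e' -> different
  pos 3-4: 'e' vs 'c' -> different
  pos 4-5: 'c' vs 'c' -> MATCH ('cc')
Consecutive identical pairs: ['cc']
Count: 1

1


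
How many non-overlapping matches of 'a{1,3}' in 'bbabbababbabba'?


Pattern 'a{1,3}' matches between 1 and 3 consecutive a's (greedy).
String: 'bbabbababbabba'
Finding runs of a's and applying greedy matching:
  Run at pos 2: 'a' (length 1)
  Run at pos 5: 'a' (length 1)
  Run at pos 7: 'a' (length 1)
  Run at pos 10: 'a' (length 1)
  Run at pos 13: 'a' (length 1)
Matches: ['a', 'a', 'a', 'a', 'a']
Count: 5

5


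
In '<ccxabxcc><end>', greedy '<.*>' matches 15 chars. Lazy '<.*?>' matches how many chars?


Greedy '<.*>' tries to match as MUCH as possible.
Lazy '<.*?>' tries to match as LITTLE as possible.

String: '<ccxabxcc><end>'
Greedy '<.*>' starts at first '<' and extends to the LAST '>': '<ccxabxcc><end>' (15 chars)
Lazy '<.*?>' starts at first '<' and stops at the FIRST '>': '<ccxabxcc>' (10 chars)

10


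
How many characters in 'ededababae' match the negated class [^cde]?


Negated class [^cde] matches any char NOT in {c, d, e}
Scanning 'ededababae':
  pos 0: 'e' -> no (excluded)
  pos 1: 'd' -> no (excluded)
  pos 2: 'e' -> no (excluded)
  pos 3: 'd' -> no (excluded)
  pos 4: 'a' -> MATCH
  pos 5: 'b' -> MATCH
  pos 6: 'a' -> MATCH
  pos 7: 'b' -> MATCH
  pos 8: 'a' -> MATCH
  pos 9: 'e' -> no (excluded)
Total matches: 5

5


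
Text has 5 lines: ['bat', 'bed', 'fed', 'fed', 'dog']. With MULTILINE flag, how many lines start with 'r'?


With MULTILINE flag, ^ matches the start of each line.
Lines: ['bat', 'bed', 'fed', 'fed', 'dog']
Checking which lines start with 'r':
  Line 1: 'bat' -> no
  Line 2: 'bed' -> no
  Line 3: 'fed' -> no
  Line 4: 'fed' -> no
  Line 5: 'dog' -> no
Matching lines: []
Count: 0

0


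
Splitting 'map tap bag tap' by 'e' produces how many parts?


Splitting by 'e' breaks the string at each occurrence of the separator.
Text: 'map tap bag tap'
Parts after split:
  Part 1: 'map tap bag tap'
Total parts: 1

1


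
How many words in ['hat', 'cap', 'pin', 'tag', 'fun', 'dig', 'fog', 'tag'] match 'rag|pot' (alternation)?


Alternation 'rag|pot' matches either 'rag' or 'pot'.
Checking each word:
  'hat' -> no
  'cap' -> no
  'pin' -> no
  'tag' -> no
  'fun' -> no
  'dig' -> no
  'fog' -> no
  'tag' -> no
Matches: []
Count: 0

0


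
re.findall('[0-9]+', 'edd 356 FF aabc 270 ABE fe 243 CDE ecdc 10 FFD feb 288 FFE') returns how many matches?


Pattern '[0-9]+' finds one or more digits.
Text: 'edd 356 FF aabc 270 ABE fe 243 CDE ecdc 10 FFD feb 288 FFE'
Scanning for matches:
  Match 1: '356'
  Match 2: '270'
  Match 3: '243'
  Match 4: '10'
  Match 5: '288'
Total matches: 5

5


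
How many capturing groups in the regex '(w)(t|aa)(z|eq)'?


To count capturing groups, count each '(' that starts a group.
Pattern: '(w)(t|aa)(z|eq)'
Walking through the pattern:
  Position 0: '(' -> group #1
  Position 3: '(' -> group #2
  Position 9: '(' -> group #3
Total capturing groups: 3

3


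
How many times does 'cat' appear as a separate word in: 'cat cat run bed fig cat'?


Scanning each word for exact match 'cat':
  Word 1: 'cat' -> MATCH
  Word 2: 'cat' -> MATCH
  Word 3: 'run' -> no
  Word 4: 'bed' -> no
  Word 5: 'fig' -> no
  Word 6: 'cat' -> MATCH
Total matches: 3

3


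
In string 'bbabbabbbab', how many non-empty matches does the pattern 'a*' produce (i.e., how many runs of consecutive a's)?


Pattern 'a*' matches zero or more a's. We want non-empty runs of consecutive a's.
String: 'bbabbabbbab'
Walking through the string to find runs of a's:
  Run 1: positions 2-2 -> 'a'
  Run 2: positions 5-5 -> 'a'
  Run 3: positions 9-9 -> 'a'
Non-empty runs found: ['a', 'a', 'a']
Count: 3

3


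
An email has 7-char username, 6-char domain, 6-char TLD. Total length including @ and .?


An email address has format: username@domain.tld
Username length: 7
'@' character: 1
Domain length: 6
'.' character: 1
TLD length: 6
Total = 7 + 1 + 6 + 1 + 6 = 21

21


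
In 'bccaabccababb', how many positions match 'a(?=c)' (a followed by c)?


Lookahead 'a(?=c)' matches 'a' only when followed by 'c'.
String: 'bccaabccababb'
Checking each position where char is 'a':
  pos 3: 'a' -> no (next='a')
  pos 4: 'a' -> no (next='b')
  pos 8: 'a' -> no (next='b')
  pos 10: 'a' -> no (next='b')
Matching positions: []
Count: 0

0


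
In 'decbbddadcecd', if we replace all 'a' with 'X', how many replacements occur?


re.sub('a', 'X', text) replaces every occurrence of 'a' with 'X'.
Text: 'decbbddadcecd'
Scanning for 'a':
  pos 7: 'a' -> replacement #1
Total replacements: 1

1


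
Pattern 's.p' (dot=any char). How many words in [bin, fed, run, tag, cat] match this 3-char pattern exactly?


Pattern 's.p' means: starts with 's', any single char, ends with 'p'.
Checking each word (must be exactly 3 chars):
  'bin' (len=3): no
  'fed' (len=3): no
  'run' (len=3): no
  'tag' (len=3): no
  'cat' (len=3): no
Matching words: []
Total: 0

0
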